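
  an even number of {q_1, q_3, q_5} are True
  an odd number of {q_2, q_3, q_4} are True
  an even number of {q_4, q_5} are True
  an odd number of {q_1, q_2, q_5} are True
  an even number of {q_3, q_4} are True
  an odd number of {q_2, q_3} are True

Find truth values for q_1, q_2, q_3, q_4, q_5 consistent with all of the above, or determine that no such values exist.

q_1: False; q_2: True; q_3: False; q_4: False; q_5: False

{q_1, q_3, q_5}: 0 true → even ✓
{q_2, q_3, q_4}: 1 true → odd ✓
{q_4, q_5}: 0 true → even ✓
{q_1, q_2, q_5}: 1 true → odd ✓
{q_3, q_4}: 0 true → even ✓
{q_2, q_3}: 1 true → odd ✓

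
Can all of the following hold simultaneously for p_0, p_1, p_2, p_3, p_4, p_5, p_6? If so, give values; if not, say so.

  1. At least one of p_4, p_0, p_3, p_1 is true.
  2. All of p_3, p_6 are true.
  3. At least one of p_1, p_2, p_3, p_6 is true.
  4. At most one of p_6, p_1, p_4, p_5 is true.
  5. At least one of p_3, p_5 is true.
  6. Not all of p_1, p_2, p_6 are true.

p_0: True; p_1: False; p_2: False; p_3: True; p_4: False; p_5: False; p_6: True

  (1) {p_4, p_0, p_3, p_1}: 2 true — at least one ✓
  (2) {p_3, p_6}: all 2 true ✓
  (3) {p_1, p_2, p_3, p_6}: 2 true — at least one ✓
  (4) {p_6, p_1, p_4, p_5}: 1 true — at most one ✓
  (5) {p_3, p_5}: 1 true — at least one ✓
  (6) {p_1, p_2, p_6}: 1/3 true — not all ✓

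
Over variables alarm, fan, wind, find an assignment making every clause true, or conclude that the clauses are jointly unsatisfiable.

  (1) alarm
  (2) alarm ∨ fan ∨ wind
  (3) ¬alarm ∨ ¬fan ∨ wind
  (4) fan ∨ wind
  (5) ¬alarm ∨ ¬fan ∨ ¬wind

Unit clause (alarm) forces alarm = True.
Try fan = True:
  (¬alarm ∨ ¬fan ∨ wind) forces wind = True.
  clause (¬alarm ∨ ¬fan ∨ ¬wind) is falsified — backtrack.
So fan = False.
  then (fan ∨ wind) forces wind = True.
Check each clause:
  (alarm): alarm holds.
  (alarm ∨ fan ∨ wind): alarm holds.
  (¬alarm ∨ ¬fan ∨ wind): ¬fan holds.
  (fan ∨ wind): wind holds.
  (¬alarm ∨ ¬fan ∨ ¬wind): ¬fan holds.
All clauses satisfied.

alarm=T, fan=F, wind=T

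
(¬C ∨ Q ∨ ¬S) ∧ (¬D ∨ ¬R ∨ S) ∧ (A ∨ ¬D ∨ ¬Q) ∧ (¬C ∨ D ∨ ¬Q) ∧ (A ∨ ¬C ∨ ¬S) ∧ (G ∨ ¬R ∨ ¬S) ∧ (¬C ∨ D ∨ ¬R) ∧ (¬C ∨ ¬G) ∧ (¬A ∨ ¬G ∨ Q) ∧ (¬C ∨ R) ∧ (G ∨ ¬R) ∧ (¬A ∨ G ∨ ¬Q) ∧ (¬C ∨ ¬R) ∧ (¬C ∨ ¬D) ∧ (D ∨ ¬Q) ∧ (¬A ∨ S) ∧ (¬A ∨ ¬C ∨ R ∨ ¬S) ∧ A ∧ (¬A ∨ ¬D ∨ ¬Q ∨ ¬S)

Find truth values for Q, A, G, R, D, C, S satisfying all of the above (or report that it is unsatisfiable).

Unit clause (A) forces A = True.
In (¬A ∨ S) only S is left, so S = True.
Try Q = True:
  (¬A ∨ G ∨ ¬Q) forces G = True.
  (¬C ∨ ¬G) forces C = False.
  (D ∨ ¬Q) forces D = True.
  clause (¬A ∨ ¬D ∨ ¬Q ∨ ¬S) is falsified — backtrack.
So Q = False.
  then (¬C ∨ Q ∨ ¬S) forces C = False.
  then (¬A ∨ ¬G ∨ Q) forces G = False.
  then (G ∨ ¬R) forces R = False.
Set D = True.
All clauses satisfied.

Q: False, A: True, G: False, R: False, D: True, C: False, S: True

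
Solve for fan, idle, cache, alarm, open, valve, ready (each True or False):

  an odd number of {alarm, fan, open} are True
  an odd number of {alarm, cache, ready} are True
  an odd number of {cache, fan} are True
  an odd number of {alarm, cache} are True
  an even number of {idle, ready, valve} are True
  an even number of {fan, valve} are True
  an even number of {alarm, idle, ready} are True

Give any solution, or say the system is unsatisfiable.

fan: True, idle: True, cache: False, alarm: True, open: True, valve: True, ready: False

{alarm, fan, open}: 3 true → odd ✓
{alarm, cache, ready}: 1 true → odd ✓
{cache, fan}: 1 true → odd ✓
{alarm, cache}: 1 true → odd ✓
{idle, ready, valve}: 2 true → even ✓
{fan, valve}: 2 true → even ✓
{alarm, idle, ready}: 2 true → even ✓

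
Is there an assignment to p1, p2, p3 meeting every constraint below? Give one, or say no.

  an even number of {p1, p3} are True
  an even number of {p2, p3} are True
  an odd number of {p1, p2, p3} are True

p1: True, p2: True, p3: True

{p1, p3}: 2 true → even ✓
{p2, p3}: 2 true → even ✓
{p1, p2, p3}: 3 true → odd ✓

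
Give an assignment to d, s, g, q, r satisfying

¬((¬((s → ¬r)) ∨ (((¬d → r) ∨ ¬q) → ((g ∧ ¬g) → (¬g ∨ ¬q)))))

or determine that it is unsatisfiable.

The formula is unsatisfiable.

Case g = True: the formula becomes ¬((¬((s → ¬r)) ∨ True)) = False.
Case g = False: the formula becomes ¬((¬((s → ¬r)) ∨ True)) = False.
Both cases fail — unsatisfiable.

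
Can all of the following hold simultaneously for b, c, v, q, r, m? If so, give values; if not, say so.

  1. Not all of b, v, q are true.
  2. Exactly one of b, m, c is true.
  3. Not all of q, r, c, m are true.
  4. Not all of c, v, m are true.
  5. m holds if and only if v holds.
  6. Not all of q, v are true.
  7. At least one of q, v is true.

b: True, c: False, v: False, q: True, r: False, m: False

  (1) {b, v, q}: 2/3 true — not all ✓
  (2) {b, m, c}: 1 true — exactly one ✓
  (3) {q, r, c, m}: 1/4 true — not all ✓
  (4) {c, v, m}: 0/3 true — not all ✓
  (5) m=F, v=F — same ✓
  (6) {q, v}: 1/2 true — not all ✓
  (7) {q, v}: 1 true — at least one ✓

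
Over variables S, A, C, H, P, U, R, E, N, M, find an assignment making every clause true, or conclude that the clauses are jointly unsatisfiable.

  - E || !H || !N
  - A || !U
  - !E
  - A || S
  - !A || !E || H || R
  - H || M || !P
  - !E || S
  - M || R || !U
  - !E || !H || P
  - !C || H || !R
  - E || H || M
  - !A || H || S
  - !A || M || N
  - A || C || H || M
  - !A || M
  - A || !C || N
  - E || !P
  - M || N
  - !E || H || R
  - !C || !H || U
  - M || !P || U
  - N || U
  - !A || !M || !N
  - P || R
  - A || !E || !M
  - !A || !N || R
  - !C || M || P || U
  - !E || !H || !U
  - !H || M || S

Unit clause (!E) forces E = False.
In (E || !P) only !P is left, so P = False.
In (P || R) only R is left, so R = True.
Set S = True.
Set A = True.
  then (!A || M) forces M = True.
  then (!A || !M || !N) forces N = False.
  then (N || U) forces U = True.
Set C = False.
Set H = False.
All clauses satisfied.

S = True; A = True; C = False; H = False; P = False; U = True; R = True; E = False; N = False; M = True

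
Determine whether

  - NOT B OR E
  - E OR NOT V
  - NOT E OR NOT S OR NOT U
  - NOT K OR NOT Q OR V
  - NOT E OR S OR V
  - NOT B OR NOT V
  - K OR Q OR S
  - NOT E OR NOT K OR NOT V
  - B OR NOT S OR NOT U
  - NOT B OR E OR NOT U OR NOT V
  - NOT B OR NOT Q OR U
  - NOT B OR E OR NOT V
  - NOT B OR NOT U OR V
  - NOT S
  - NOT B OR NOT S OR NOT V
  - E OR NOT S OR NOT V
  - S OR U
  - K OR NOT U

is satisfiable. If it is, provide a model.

S = False, K = True, U = True, Q = False, B = False, E = False, V = False

Unit clause (NOT S) forces S = False.
In (S OR U) only U is left, so U = True.
In (K OR NOT U) only K is left, so K = True.
Try Q = True:
  (NOT K OR NOT Q OR V) forces V = True.
  (E OR NOT V) forces E = True.
  clause (NOT E OR NOT K OR NOT V) is falsified — backtrack.
So Q = False.
Try B = True:
  (NOT B OR E) forces E = True.
  (NOT E OR S OR V) forces V = True.
  clause (NOT B OR NOT V) is falsified — backtrack.
So B = False.
Try E = True:
  (NOT E OR S OR V) forces V = True.
  clause (NOT E OR NOT K OR NOT V) is falsified — backtrack.
So E = False.
  then (E OR NOT V) forces V = False.
All clauses satisfied.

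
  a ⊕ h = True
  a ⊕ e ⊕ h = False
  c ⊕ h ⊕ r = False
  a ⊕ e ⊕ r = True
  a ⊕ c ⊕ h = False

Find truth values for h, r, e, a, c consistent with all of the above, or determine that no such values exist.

h=T, r=F, e=T, a=F, c=T

a ⊕ h = F ⊕ T = True ✓
a ⊕ e ⊕ h = F ⊕ T ⊕ T = False ✓
c ⊕ h ⊕ r = T ⊕ T ⊕ F = False ✓
a ⊕ e ⊕ r = F ⊕ T ⊕ F = True ✓
a ⊕ c ⊕ h = F ⊕ T ⊕ T = False ✓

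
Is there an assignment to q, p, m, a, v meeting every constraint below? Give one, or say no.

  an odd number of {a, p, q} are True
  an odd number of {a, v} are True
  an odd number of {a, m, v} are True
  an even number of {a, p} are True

q=T; p=F; m=F; a=F; v=T

{a, p, q}: 1 true → odd ✓
{a, v}: 1 true → odd ✓
{a, m, v}: 1 true → odd ✓
{a, p}: 0 true → even ✓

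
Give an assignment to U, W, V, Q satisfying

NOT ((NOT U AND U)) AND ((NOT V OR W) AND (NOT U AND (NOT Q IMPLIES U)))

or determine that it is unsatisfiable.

U: False, W: False, V: False, Q: True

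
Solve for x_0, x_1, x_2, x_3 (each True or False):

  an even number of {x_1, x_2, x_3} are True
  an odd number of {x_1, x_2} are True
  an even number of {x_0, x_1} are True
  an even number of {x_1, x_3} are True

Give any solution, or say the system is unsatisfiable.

x_0=T, x_1=T, x_2=F, x_3=T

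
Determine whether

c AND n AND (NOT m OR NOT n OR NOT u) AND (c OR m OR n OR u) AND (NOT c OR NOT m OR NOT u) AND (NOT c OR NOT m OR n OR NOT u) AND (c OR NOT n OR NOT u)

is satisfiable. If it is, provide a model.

Unit clause (c) forces c = True.
Unit clause (n) forces n = True.
Set m = False.
Set u = True.
All clauses satisfied.

m = False, c = True, n = True, u = True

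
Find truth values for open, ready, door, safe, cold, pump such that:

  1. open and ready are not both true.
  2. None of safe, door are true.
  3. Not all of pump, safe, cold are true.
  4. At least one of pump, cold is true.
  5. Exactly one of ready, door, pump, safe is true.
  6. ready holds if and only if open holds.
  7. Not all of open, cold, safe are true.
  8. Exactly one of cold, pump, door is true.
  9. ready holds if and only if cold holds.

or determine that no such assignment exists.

open = False, ready = False, door = False, safe = False, cold = False, pump = True

  (1) open=F, ready=F — not both ✓
  (2) {safe, door}: 0 true — none ✓
  (3) {pump, safe, cold}: 1/3 true — not all ✓
  (4) {pump, cold}: 1 true — at least one ✓
  (5) {ready, door, pump, safe}: 1 true — exactly one ✓
  (6) ready=F, open=F — same ✓
  (7) {open, cold, safe}: 0/3 true — not all ✓
  (8) {cold, pump, door}: 1 true — exactly one ✓
  (9) ready=F, cold=F — same ✓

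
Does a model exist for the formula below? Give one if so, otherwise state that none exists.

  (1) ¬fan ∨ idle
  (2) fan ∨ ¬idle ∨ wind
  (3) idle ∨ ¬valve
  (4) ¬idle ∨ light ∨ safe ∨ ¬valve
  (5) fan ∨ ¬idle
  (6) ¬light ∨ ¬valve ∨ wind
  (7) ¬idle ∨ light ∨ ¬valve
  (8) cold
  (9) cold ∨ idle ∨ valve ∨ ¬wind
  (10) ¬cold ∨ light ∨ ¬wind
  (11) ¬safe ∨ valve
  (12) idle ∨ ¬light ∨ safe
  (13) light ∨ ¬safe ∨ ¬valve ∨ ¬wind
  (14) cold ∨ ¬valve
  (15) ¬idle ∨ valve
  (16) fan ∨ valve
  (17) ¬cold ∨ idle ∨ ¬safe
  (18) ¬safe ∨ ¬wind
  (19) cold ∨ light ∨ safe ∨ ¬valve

wind = True, light = True, safe = False, valve = True, cold = True, idle = True, fan = True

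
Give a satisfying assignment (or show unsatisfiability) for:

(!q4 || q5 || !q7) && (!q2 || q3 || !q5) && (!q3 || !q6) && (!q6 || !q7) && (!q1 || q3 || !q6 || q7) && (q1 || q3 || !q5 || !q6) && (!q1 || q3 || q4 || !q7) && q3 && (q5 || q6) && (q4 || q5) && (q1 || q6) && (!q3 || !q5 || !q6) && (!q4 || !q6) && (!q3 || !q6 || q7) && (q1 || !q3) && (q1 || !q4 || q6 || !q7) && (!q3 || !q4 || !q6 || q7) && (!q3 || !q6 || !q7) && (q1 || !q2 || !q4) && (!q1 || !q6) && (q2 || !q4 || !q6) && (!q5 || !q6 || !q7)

Unit clause (q3) forces q3 = True.
In (q1 || !q3) only q1 is left, so q1 = True.
In (!q1 || !q6) only !q6 is left, so q6 = False.
In (q5 || q6) only q5 is left, so q5 = True.
Set q2 = True.
Set q4 = False.
Set q7 = True.
All clauses satisfied.

q1 = True, q2 = True, q3 = True, q4 = False, q5 = True, q6 = False, q7 = True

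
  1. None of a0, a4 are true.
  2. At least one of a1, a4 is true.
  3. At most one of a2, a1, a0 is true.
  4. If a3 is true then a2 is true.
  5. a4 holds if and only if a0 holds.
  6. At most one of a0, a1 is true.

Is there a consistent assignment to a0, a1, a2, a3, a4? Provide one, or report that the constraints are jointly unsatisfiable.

a0 = False; a1 = True; a2 = False; a3 = False; a4 = False

  (1) {a0, a4}: 0 true — none ✓
  (2) {a1, a4}: 1 true — at least one ✓
  (3) {a2, a1, a0}: 1 true — at most one ✓
  (4) a3=F ⇒ a2: vacuous ✓
  (5) a4=F, a0=F — same ✓
  (6) {a0, a1}: 1 true — at most one ✓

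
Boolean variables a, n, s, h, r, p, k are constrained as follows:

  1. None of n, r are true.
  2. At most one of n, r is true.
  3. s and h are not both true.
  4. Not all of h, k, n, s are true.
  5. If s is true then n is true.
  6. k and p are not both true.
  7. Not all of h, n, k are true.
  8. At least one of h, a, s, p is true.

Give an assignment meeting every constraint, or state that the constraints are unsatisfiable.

a=T, n=F, s=F, h=T, r=F, p=F, k=F

  (1) {n, r}: 0 true — none ✓
  (2) {n, r}: 0 true — at most one ✓
  (3) s=F, h=T — not both ✓
  (4) {h, k, n, s}: 1/4 true — not all ✓
  (5) s=F ⇒ n: vacuous ✓
  (6) k=F, p=F — not both ✓
  (7) {h, n, k}: 1/3 true — not all ✓
  (8) {h, a, s, p}: 2 true — at least one ✓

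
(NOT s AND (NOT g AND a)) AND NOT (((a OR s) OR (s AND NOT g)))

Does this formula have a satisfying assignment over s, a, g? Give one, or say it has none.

Case a = True: the conjunct NOT (((a OR s) OR (s AND NOT g))) becomes NOT ((True OR (s AND NOT g))) = False.
Case a = False: the conjunct a is False.
Both cases fail — unsatisfiable.

The formula is unsatisfiable.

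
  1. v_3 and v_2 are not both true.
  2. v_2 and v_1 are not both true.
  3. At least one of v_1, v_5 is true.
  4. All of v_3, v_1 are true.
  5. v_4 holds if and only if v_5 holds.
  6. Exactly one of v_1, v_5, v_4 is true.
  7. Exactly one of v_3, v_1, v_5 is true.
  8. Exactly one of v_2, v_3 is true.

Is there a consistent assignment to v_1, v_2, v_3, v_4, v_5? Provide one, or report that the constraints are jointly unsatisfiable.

Case v_1 = True:
  (2) with v_1=T forces v_2 = False.
  (4) forces v_3 = True.
  Constraint (7) is violated (v_3=T, v_1=T) — contradiction.
Case v_1 = False:
  Constraint (4) is violated (v_1=F) — contradiction.
Both cases fail — unsatisfiable.

Unsatisfiable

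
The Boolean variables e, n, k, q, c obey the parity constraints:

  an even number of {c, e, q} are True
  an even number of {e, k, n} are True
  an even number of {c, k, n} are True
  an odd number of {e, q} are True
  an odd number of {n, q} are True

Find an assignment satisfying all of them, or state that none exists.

e: True; n: True; k: False; q: False; c: True

{c, e, q}: 2 true → even ✓
{e, k, n}: 2 true → even ✓
{c, k, n}: 2 true → even ✓
{e, q}: 1 true → odd ✓
{n, q}: 1 true → odd ✓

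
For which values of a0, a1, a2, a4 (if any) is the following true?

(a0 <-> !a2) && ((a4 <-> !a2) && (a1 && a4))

a0 = True, a1 = True, a2 = False, a4 = True

  a0 <-> !a2 = True
    !a2 = True
  (a4 <-> !a2) && (a1 && a4) = True
    a4 <-> !a2 = True
      !a2 = True
    a1 && a4 = True
Both conjuncts True, so the formula holds.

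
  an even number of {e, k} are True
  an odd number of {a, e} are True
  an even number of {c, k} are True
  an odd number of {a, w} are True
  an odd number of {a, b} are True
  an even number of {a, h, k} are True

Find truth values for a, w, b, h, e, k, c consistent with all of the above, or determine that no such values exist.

a = False, w = True, b = True, h = True, e = True, k = True, c = True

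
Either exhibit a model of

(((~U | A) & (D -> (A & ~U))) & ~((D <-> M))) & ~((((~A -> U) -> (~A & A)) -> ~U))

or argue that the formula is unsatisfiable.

No satisfying assignment exists.

The conjunct ~((((~A -> U) -> (~A & A)) -> ~U)) is unsatisfiable on its own:
  A=F, U=F: evaluates to False.
  A=F, U=T: evaluates to False.
  A=T, U=F: evaluates to False.
  A=T, U=T: evaluates to False.
So the whole conjunction is unsatisfiable.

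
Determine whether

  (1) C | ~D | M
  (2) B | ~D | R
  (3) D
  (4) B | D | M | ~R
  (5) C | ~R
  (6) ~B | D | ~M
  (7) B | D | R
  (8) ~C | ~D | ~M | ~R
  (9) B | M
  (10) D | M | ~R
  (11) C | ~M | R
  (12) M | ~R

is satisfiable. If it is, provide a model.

D = True, R = False, M = True, C = True, B = True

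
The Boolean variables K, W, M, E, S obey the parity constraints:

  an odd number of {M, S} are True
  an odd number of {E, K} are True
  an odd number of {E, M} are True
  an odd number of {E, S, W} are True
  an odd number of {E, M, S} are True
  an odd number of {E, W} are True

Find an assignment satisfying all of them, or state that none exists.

K: True, W: True, M: True, E: False, S: False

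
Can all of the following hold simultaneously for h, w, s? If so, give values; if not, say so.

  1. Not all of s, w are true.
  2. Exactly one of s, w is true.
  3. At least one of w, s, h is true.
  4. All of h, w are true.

h = True, w = True, s = False

  (1) {s, w}: 1/2 true — not all ✓
  (2) {s, w}: 1 true — exactly one ✓
  (3) {w, s, h}: 2 true — at least one ✓
  (4) {h, w}: all 2 true ✓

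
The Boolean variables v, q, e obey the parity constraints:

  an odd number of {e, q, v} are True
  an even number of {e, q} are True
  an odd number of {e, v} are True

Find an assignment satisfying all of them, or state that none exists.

v: True; q: False; e: False

{e, q, v}: 1 true → odd ✓
{e, q}: 0 true → even ✓
{e, v}: 1 true → odd ✓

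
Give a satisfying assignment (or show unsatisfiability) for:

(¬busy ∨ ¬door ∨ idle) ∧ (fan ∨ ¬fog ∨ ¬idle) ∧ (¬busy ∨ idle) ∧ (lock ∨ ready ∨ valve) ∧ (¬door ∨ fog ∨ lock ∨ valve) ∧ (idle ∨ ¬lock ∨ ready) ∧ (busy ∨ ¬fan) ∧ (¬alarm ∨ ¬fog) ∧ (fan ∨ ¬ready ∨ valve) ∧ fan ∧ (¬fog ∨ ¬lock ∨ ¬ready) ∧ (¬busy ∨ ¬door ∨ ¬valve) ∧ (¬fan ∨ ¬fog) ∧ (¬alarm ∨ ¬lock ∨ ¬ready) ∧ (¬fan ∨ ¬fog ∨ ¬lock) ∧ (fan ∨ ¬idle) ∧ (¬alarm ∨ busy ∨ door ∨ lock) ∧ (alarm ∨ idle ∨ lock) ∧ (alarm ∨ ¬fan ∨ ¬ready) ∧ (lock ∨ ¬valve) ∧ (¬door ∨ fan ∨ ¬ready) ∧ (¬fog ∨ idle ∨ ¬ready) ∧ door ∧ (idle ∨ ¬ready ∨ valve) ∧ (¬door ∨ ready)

Unsatisfiable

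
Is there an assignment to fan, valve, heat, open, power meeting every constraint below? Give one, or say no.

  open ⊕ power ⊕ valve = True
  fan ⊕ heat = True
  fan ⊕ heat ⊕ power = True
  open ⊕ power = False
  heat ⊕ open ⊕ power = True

fan = False; valve = True; heat = True; open = False; power = False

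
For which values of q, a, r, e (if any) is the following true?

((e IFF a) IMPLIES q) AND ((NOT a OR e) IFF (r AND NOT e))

q=F, a=T, r=F, e=F

  (e IFF a) IMPLIES q = True
    e IFF a = False
  (NOT a OR e) IFF (r AND NOT e) = True
    NOT a OR e = False
      NOT a = False
    r AND NOT e = False
      NOT e = True
Both conjuncts True, so the formula holds.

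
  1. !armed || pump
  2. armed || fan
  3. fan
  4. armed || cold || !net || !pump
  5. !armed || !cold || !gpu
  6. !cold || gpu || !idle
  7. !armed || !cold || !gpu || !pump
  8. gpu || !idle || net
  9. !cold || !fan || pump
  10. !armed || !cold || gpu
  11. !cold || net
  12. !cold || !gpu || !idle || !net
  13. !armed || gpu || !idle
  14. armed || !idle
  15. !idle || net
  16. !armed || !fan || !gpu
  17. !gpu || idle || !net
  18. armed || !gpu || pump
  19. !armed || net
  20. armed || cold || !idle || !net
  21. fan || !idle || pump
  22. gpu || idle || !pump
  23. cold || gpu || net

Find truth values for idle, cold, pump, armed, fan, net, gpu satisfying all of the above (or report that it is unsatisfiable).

idle=F; cold=F; pump=F; armed=F; fan=T; net=T; gpu=F

Unit clause (fan) forces fan = True.
Try idle = True:
  (armed || !idle) forces armed = True.
  (!armed || pump) forces pump = True.
  (!armed || gpu || !idle) forces gpu = True.
  clause (!armed || !fan || !gpu) is falsified — backtrack.
So idle = False.
Set cold = False.
Set pump = False.
  then (!armed || pump) forces armed = False.
  then (armed || !gpu || pump) forces gpu = False.
  then (cold || gpu || net) forces net = True.
All clauses satisfied.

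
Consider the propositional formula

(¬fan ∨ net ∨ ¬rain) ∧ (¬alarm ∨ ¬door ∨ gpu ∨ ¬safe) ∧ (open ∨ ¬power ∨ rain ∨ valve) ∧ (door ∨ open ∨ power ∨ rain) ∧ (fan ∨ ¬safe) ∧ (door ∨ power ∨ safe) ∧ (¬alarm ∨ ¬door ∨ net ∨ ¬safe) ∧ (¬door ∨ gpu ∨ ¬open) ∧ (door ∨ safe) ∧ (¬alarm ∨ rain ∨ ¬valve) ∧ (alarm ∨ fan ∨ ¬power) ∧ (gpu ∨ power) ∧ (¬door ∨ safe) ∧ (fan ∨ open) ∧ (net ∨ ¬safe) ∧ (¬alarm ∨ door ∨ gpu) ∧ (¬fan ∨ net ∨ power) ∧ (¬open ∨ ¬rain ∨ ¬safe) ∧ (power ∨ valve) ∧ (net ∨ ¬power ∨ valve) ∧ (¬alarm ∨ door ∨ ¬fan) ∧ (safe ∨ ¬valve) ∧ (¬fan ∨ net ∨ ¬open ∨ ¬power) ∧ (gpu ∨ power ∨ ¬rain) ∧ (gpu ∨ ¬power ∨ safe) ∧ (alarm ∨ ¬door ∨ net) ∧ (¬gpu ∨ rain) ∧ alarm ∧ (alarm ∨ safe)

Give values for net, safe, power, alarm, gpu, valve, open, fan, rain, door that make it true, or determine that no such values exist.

Unit clause (alarm) forces alarm = True.
Try net = False:
  (net ∨ ¬safe) forces safe = False.
  (door ∨ safe) forces door = True.
  clause (¬door ∨ safe) is falsified — backtrack.
So net = True.
Try safe = False:
  (door ∨ safe) forces door = True.
  clause (¬door ∨ safe) is falsified — backtrack.
So safe = True.
  then (fan ∨ ¬safe) forces fan = True.
  then (¬alarm ∨ door ∨ ¬fan) forces door = True.
  then (¬alarm ∨ ¬door ∨ gpu ∨ ¬safe) forces gpu = True.
  then (¬gpu ∨ rain) forces rain = True.
  then (¬open ∨ ¬rain ∨ ¬safe) forces open = False.
Set power = False.
  then (power ∨ valve) forces valve = True.
All clauses satisfied.

net = True, safe = True, power = False, alarm = True, gpu = True, valve = True, open = False, fan = True, rain = True, door = True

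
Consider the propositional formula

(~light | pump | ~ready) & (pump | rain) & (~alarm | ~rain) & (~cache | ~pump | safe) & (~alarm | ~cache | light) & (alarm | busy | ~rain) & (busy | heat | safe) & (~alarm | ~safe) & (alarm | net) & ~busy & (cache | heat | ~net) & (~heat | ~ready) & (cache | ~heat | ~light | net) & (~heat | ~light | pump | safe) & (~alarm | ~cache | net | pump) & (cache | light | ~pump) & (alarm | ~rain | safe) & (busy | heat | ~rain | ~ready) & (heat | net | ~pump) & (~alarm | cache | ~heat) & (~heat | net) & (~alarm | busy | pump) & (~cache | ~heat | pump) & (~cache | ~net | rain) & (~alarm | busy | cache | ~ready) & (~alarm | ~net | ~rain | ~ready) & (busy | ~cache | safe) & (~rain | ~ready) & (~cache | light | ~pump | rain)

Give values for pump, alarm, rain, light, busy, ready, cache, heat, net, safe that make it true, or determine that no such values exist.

Unit clause (~busy) forces busy = False.
Try pump = False:
  (pump | rain) forces rain = True.
  (~alarm | ~rain) forces alarm = False.
  clause (alarm | busy | ~rain) is falsified — backtrack.
So pump = True.
Try alarm = True:
  (~alarm | ~rain) forces rain = False.
  (~alarm | ~safe) forces safe = False.
  (~cache | ~pump | safe) forces cache = False.
  (busy | heat | safe) forces heat = True.
  clause (~alarm | cache | ~heat) is falsified — backtrack.
So alarm = False.
  then (alarm | busy | ~rain) forces rain = False.
  then (alarm | net) forces net = True.
  then (~cache | ~net | rain) forces cache = False.
  then (cache | heat | ~net) forces heat = True.
  then (~heat | ~ready) forces ready = False.
  then (cache | light | ~pump) forces light = True.
Set safe = False.
All clauses satisfied.

pump = True, alarm = False, rain = False, light = True, busy = False, ready = False, cache = False, heat = True, net = True, safe = False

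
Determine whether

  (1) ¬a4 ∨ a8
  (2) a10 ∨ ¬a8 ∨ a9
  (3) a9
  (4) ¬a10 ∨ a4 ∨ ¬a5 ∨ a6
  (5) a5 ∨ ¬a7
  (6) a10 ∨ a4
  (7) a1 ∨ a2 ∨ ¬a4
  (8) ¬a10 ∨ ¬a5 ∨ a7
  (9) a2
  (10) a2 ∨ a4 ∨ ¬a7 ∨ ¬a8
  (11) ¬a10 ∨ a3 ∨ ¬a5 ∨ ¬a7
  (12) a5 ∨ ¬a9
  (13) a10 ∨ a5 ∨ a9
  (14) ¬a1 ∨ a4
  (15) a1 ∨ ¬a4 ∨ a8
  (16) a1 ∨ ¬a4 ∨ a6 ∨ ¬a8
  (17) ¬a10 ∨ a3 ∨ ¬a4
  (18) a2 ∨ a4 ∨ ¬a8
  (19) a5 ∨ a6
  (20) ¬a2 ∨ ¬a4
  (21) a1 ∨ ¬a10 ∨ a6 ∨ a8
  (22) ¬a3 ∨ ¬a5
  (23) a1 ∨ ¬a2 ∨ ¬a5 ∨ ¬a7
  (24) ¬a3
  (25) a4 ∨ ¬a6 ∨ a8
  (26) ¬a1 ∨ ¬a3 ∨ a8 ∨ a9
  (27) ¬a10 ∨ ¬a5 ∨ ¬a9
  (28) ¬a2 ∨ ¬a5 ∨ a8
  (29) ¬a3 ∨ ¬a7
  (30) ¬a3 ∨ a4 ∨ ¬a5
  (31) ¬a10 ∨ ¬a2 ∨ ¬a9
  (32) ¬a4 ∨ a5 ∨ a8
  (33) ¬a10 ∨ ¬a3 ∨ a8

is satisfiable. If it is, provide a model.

Case a2 = True:
  (a9) forces a9 = True.
  (a5 ∨ ¬a9) forces a5 = True.
  (¬a2 ∨ ¬a4) forces a4 = False.
  (a10 ∨ a4) forces a10 = True.
  Clause (¬a10 ∨ ¬a5 ∨ ¬a9) is falsified — contradiction.
Case a2 = False:
  Clause (a2) is falsified — contradiction.
Both cases fail, so the formula is unsatisfiable.

Unsatisfiable — no assignment works.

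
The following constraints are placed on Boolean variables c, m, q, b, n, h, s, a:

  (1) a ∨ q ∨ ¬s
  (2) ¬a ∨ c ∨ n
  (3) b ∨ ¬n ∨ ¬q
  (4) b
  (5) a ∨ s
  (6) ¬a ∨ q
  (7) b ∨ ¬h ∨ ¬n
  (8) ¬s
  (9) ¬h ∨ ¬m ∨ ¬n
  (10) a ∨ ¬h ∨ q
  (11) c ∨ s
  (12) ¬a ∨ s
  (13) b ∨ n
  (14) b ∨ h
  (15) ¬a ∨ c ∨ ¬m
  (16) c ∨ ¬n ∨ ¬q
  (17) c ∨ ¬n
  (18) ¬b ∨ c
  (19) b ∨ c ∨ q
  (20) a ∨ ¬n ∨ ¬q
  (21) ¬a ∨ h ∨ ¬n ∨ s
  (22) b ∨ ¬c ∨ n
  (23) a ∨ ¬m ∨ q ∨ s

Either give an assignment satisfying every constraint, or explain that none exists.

Case b = True:
  (¬s) forces s = False.
  (a ∨ s) forces a = True.
  Clause (¬a ∨ s) is falsified — contradiction.
Case b = False:
  Clause (b) is falsified — contradiction.
Both cases fail, so the formula is unsatisfiable.

The formula is unsatisfiable.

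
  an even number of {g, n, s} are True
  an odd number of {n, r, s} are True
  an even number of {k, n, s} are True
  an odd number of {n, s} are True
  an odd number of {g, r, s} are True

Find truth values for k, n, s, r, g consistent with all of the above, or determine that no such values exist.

k = True, n = True, s = False, r = False, g = True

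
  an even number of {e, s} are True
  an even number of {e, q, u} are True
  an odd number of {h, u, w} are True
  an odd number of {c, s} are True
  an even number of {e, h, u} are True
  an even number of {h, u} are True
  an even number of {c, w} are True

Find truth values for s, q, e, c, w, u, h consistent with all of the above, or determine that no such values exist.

s: False; q: False; e: False; c: True; w: True; u: False; h: False

{e, s}: 0 true → even ✓
{e, q, u}: 0 true → even ✓
{h, u, w}: 1 true → odd ✓
{c, s}: 1 true → odd ✓
{e, h, u}: 0 true → even ✓
{h, u}: 0 true → even ✓
{c, w}: 2 true → even ✓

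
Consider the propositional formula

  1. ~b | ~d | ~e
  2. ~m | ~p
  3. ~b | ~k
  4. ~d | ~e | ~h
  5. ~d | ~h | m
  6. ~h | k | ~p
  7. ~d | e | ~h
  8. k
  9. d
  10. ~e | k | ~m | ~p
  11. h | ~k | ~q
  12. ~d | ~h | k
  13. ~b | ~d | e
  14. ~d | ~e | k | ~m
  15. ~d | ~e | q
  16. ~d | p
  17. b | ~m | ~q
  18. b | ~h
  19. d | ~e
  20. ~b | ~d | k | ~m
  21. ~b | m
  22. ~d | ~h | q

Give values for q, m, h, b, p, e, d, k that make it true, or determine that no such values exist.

q = False; m = False; h = False; b = False; p = True; e = False; d = True; k = True

Unit clause (k) forces k = True.
Unit clause (d) forces d = True.
In (~d | p) only p is left, so p = True.
In (~m | ~p) only ~m is left, so m = False.
In (~b | ~k) only ~b is left, so b = False.
In (~d | ~h | m) only ~h is left, so h = False.
In (h | ~k | ~q) only ~q is left, so q = False.
In (~d | ~e | q) only ~e is left, so e = False.
All clauses satisfied.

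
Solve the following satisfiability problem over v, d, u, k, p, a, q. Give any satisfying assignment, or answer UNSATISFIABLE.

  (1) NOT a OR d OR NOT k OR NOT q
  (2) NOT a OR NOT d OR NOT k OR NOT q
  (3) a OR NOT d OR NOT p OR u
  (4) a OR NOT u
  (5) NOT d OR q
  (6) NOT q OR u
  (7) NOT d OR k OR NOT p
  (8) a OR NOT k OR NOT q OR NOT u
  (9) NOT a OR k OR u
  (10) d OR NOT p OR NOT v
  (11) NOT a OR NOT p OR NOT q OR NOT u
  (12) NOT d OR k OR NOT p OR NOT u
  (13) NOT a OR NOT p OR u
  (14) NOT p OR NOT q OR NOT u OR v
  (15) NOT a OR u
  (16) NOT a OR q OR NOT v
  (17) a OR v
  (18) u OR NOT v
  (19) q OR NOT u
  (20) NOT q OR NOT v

v=F, d=F, u=T, k=F, p=F, a=T, q=T

Set v = False.
  then (a OR v) forces a = True.
  then (NOT a OR u) forces u = True.
  then (q OR NOT u) forces q = True.
  then (NOT a OR NOT p OR NOT q OR NOT u) forces p = False.
Set d = False.
  then (NOT a OR d OR NOT k OR NOT q) forces k = False.
All clauses satisfied.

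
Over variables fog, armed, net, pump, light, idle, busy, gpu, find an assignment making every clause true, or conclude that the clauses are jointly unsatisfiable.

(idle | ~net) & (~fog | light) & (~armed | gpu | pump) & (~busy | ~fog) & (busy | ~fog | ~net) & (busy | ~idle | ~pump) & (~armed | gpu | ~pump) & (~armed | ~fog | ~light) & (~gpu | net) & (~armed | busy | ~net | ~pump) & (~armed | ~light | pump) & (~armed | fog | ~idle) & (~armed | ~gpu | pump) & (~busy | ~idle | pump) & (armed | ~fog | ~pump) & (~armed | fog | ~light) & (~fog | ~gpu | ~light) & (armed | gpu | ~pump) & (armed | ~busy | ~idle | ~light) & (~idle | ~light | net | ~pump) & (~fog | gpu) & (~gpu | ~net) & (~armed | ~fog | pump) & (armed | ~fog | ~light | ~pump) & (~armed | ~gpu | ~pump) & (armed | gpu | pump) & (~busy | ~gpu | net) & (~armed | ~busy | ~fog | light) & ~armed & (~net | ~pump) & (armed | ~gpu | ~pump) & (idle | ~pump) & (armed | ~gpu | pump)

Unsatisfiable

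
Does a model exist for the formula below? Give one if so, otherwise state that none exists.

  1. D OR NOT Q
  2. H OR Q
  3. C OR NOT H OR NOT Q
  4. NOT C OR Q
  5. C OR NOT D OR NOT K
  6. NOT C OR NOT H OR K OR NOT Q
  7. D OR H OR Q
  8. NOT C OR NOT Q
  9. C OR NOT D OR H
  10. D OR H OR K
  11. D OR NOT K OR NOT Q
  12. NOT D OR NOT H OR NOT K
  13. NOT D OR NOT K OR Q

C: False; H: True; K: True; Q: False; D: False

Try C = True:
  (NOT C OR Q) forces Q = True.
  clause (NOT C OR NOT Q) is falsified — backtrack.
So C = False.
Try H = False:
  (H OR Q) forces Q = True.
  (D OR NOT Q) forces D = True.
  clause (C OR NOT D OR H) is falsified — backtrack.
So H = True.
  then (C OR NOT H OR NOT Q) forces Q = False.
Set K = True.
  then (C OR NOT D OR NOT K) forces D = False.
All clauses satisfied.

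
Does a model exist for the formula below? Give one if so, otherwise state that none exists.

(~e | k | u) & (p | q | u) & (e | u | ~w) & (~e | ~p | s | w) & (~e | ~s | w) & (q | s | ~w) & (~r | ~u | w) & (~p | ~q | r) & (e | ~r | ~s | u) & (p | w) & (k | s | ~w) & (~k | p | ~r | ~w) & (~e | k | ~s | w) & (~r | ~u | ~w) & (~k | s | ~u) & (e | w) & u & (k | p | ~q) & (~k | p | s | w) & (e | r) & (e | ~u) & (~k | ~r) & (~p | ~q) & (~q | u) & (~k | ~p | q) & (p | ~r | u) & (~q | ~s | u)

Unit clause (u) forces u = True.
In (e | ~u) only e is left, so e = True.
Try s = False:
  (~k | s | ~u) forces k = False.
  (k | s | ~w) forces w = False.
  (~e | ~p | s | w) forces p = False.
  clause (p | w) is falsified — backtrack.
So s = True.
  then (~e | ~s | w) forces w = True.
  then (~r | ~u | ~w) forces r = False.
Set k = True.
Set q = False.
  then (~k | ~p | q) forces p = False.
All clauses satisfied.

s = True, k = True, u = True, q = False, r = False, w = True, p = False, e = True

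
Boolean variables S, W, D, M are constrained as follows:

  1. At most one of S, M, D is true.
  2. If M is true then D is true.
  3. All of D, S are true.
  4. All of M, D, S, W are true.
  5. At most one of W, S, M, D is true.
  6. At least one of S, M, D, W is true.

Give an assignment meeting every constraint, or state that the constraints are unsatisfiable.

Unsatisfiable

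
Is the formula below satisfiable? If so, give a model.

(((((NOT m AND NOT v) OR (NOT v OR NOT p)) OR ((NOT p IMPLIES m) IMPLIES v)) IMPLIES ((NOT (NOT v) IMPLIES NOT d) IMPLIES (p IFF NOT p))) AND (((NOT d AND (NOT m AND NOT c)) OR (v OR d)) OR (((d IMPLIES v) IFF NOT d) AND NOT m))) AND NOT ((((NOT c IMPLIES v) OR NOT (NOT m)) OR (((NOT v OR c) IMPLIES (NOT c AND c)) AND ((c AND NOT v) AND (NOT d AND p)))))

Case v = True: the conjunct NOT ((((NOT c IMPLIES v) OR NOT (NOT m)) OR (((NOT v OR c) IMPLIES (NOT c AND c)) AND ((c AND NOT v) AND (NOT d AND p))))) becomes NOT ((True OR False)) = False.
Case v = False: the formula simplifies to ((p IFF NOT p) AND (((NOT d AND (NOT m AND NOT c)) OR d) OR ((NOT d IFF NOT d) AND NOT m))) AND NOT (((c OR NOT (NOT m)) OR ((NOT c AND c) AND (c AND (NOT d AND p))))).
  p = True: the conjunct p IFF NOT p becomes True IFF NOT True = False.
  p = False: the conjunct p IFF NOT p becomes False IFF NOT False = False.
Both cases fail — unsatisfiable.

Unsatisfiable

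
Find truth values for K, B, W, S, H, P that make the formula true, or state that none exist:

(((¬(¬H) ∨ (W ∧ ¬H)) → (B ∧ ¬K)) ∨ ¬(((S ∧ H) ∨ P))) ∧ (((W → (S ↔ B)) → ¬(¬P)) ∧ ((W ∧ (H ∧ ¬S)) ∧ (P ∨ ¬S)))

K=T, B=T, W=T, S=F, H=T, P=F

  ((¬(¬H) ∨ (W ∧ ¬H)) → (B ∧ ¬K)) ∨ ¬(((S ∧ H) ∨ P)) = True
    (¬(¬H) ∨ (W ∧ ¬H)) → (B ∧ ¬K) = False
      ¬(¬H) ∨ (W ∧ ¬H) = True
        ¬(¬H) = True
          ¬H = False
        W ∧ ¬H = False
          ¬H = False
      B ∧ ¬K = False
        ¬K = False
    ¬(((S ∧ H) ∨ P)) = True
      (S ∧ H) ∨ P = False
        S ∧ H = False
  ((W → (S ↔ B)) → ¬(¬P)) ∧ ((W ∧ (H ∧ ¬S)) ∧ (P ∨ ¬S)) = True
    (W → (S ↔ B)) → ¬(¬P) = True
      W → (S ↔ B) = False
        S ↔ B = False
      ¬(¬P) = False
        ¬P = True
    (W ∧ (H ∧ ¬S)) ∧ (P ∨ ¬S) = True
      W ∧ (H ∧ ¬S) = True
        H ∧ ¬S = True
          ¬S = True
      P ∨ ¬S = True
        ¬S = True
Both conjuncts True, so the formula holds.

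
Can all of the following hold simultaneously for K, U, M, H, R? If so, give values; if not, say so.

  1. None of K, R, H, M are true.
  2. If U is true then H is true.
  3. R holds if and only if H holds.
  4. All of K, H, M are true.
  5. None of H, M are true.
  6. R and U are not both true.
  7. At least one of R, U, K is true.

Unsatisfiable — no assignment works.

Case K = True:
  Constraint (1) is violated (K=T) — contradiction.
Case K = False:
  Constraint (4) is violated (K=F) — contradiction.
Both cases fail — unsatisfiable.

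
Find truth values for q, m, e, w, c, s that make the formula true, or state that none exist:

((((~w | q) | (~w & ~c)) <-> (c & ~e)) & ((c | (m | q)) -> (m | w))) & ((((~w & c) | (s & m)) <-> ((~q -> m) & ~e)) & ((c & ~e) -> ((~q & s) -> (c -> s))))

q: False, m: True, e: True, w: True, c: False, s: False

  (((~w | q) | (~w & ~c)) <-> (c & ~e)) & ((c | (m | q)) -> (m | w)) = True
    ((~w | q) | (~w & ~c)) <-> (c & ~e) = True
      (~w | q) | (~w & ~c) = False
        ~w | q = False
          ~w = False
        ~w & ~c = False
          ~w = False
          ~c = True
      c & ~e = False
        ~e = False
    (c | (m | q)) -> (m | w) = True
      c | (m | q) = True
        m | q = True
      m | w = True
  (((~w & c) | (s & m)) <-> ((~q -> m) & ~e)) & ((c & ~e) -> ((~q & s) -> (c -> s))) = True
    ((~w & c) | (s & m)) <-> ((~q -> m) & ~e) = True
      (~w & c) | (s & m) = False
        ~w & c = False
          ~w = False
        s & m = False
      (~q -> m) & ~e = False
        ~q -> m = True
          ~q = True
        ~e = False
    (c & ~e) -> ((~q & s) -> (c -> s)) = True
      c & ~e = False
        ~e = False
      (~q & s) -> (c -> s) = True
        ~q & s = False
          ~q = True
        c -> s = True
Both conjuncts True, so the formula holds.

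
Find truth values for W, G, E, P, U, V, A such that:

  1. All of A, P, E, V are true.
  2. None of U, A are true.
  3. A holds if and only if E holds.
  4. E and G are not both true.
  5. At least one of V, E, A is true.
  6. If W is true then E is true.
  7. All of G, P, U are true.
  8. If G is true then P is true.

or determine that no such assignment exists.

Case U = True:
  Constraint (2) is violated (U=T) — contradiction.
Case U = False:
  Constraint (7) is violated (U=F) — contradiction.
Both cases fail — unsatisfiable.

Unsatisfiable — no assignment works.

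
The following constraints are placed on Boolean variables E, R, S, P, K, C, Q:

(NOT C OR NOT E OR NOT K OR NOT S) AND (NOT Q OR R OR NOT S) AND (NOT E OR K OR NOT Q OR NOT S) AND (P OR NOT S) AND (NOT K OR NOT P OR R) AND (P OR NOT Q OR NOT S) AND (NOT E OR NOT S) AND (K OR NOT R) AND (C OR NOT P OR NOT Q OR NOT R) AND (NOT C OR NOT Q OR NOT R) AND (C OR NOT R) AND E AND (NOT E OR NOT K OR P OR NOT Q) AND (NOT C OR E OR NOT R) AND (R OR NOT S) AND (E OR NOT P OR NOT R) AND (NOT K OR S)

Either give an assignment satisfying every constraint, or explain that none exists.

E: True, R: False, S: False, P: True, K: False, C: True, Q: True

Unit clause (E) forces E = True.
In (NOT E OR NOT S) only NOT S is left, so S = False.
In (NOT K OR S) only NOT K is left, so K = False.
In (K OR NOT R) only NOT R is left, so R = False.
Set P = True.
Set C = True.
Set Q = True.
All clauses satisfied.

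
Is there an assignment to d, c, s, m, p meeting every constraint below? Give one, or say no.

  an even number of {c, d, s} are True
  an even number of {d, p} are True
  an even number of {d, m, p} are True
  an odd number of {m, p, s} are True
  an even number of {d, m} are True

d = False, c = True, s = True, m = False, p = False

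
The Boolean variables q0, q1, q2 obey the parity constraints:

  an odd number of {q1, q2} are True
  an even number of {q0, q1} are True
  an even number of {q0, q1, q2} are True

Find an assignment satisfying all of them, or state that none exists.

q0: True; q1: True; q2: False

{q1, q2}: 1 true → odd ✓
{q0, q1}: 2 true → even ✓
{q0, q1, q2}: 2 true → even ✓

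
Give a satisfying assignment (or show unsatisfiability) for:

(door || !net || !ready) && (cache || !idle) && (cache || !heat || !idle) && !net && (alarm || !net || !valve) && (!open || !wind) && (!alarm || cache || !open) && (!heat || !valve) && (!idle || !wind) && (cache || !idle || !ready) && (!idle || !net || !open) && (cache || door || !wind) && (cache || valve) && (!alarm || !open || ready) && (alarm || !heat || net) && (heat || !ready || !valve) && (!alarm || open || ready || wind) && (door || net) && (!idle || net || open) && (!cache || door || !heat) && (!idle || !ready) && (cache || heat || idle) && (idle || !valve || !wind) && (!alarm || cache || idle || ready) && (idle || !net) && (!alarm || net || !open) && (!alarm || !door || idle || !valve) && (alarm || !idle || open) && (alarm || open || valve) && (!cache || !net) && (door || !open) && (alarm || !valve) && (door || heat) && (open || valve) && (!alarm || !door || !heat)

door=T, cache=T, net=F, alarm=F, idle=F, open=T, heat=F, valve=F, wind=F, ready=T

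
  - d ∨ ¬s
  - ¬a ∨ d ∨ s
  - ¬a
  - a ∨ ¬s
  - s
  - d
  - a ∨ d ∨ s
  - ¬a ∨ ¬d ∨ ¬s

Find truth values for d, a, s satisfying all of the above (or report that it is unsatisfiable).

No satisfying assignment exists.

Case a = True:
  Clause (¬a) is falsified — contradiction.
Case a = False:
  (a ∨ ¬s) forces s = False.
  Clause (s) is falsified — contradiction.
Both cases fail, so the formula is unsatisfiable.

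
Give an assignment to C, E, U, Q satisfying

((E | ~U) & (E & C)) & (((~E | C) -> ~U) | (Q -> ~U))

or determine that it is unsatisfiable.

C=T, E=T, U=T, Q=F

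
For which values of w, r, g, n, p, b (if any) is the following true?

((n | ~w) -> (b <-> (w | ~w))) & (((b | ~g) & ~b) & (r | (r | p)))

w: True, r: False, g: False, n: False, p: True, b: False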